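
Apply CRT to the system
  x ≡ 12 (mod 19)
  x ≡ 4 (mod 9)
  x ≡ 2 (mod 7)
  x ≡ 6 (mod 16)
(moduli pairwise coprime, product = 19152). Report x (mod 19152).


Product of moduli M = 19 · 9 · 7 · 16 = 19152.
Merge one congruence at a time:
  Start: x ≡ 12 (mod 19).
  Combine with x ≡ 4 (mod 9); new modulus lcm = 171.
    Write x = 12 + 19·t and substitute into x ≡ 4 (mod 9): 19·t ≡ 4 − 12 = -8 (mod 9).
    Reduce coefficients mod 9: 1·t ≡ 1 (mod 9).
    So t ≡ 1 (mod 9).
    Then x = 12 + 19·1 = 31, valid modulo lcm(19, 9) = 171: x ≡ 31 (mod 171).
  Combine with x ≡ 2 (mod 7); new modulus lcm = 1197.
    Write x = 31 + 171·t and substitute into x ≡ 2 (mod 7): 171·t ≡ 2 − 31 = -29 (mod 7).
    Reduce coefficients mod 7: 3·t ≡ 6 (mod 7).
    The inverse of 3 mod 7 is 5 (since 3·5 = 15 = 2·7 + 1), so t ≡ 5·6 = 30 ≡ 2 (mod 7).
    Then x = 31 + 171·2 = 373, valid modulo lcm(171, 7) = 1197: x ≡ 373 (mod 1197).
  Combine with x ≡ 6 (mod 16); new modulus lcm = 19152.
    Write x = 373 + 1197·t and substitute into x ≡ 6 (mod 16): 1197·t ≡ 6 − 373 = -367 (mod 16).
    Reduce coefficients mod 16: 13·t ≡ 1 (mod 16).
    The inverse of 13 mod 16 is 5 (since 13·5 = 65 = 4·16 + 1), so t ≡ 5·1 = 5 ≡ 5 (mod 16).
    Then x = 373 + 1197·5 = 6358, valid modulo lcm(1197, 16) = 19152: x ≡ 6358 (mod 19152).
Verify against each original: 6358 mod 19 = 12, 6358 mod 9 = 4, 6358 mod 7 = 2, 6358 mod 16 = 6.

x ≡ 6358 (mod 19152).


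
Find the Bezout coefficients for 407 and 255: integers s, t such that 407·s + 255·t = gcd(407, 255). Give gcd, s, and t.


Euclidean algorithm on (407, 255) — divide until remainder is 0:
  407 = 1 · 255 + 152
  255 = 1 · 152 + 103
  152 = 1 · 103 + 49
  103 = 2 · 49 + 5
  49 = 9 · 5 + 4
  5 = 1 · 4 + 1
  4 = 4 · 1 + 0
gcd(407, 255) = 1.
Track Bezout coefficients alongside the remainders: start with r₀ = 407 = a·1 + b·0 (s = 1, t = 0) and r₁ = 255 = a·0 + b·1 (s = 0, t = 1); each new remainder r_{k+1} = r_{k-1} − q_k·r_k inherits s_{k+1} = s_{k-1} − q_k·s_k, t_{k+1} = t_{k-1} − q_k·t_k, so r_k = a·s_k + b·t_k at every step:
  q = 1: r = 152, s = 1 − 1·0 = 1, t = 0 − 1·1 = -1  (check: 407·1 + 255·(-1) = 152)
  q = 1: r = 103, s = 0 − 1·1 = -1, t = 1 − 1·(-1) = 2  (check: 407·(-1) + 255·2 = 103)
  q = 1: r = 49, s = 1 − 1·(-1) = 2, t = -1 − 1·2 = -3  (check: 407·2 + 255·(-3) = 49)
  q = 2: r = 5, s = -1 − 2·2 = -5, t = 2 − 2·(-3) = 8  (check: 407·(-5) + 255·8 = 5)
  q = 9: r = 4, s = 2 − 9·(-5) = 47, t = -3 − 9·8 = -75  (check: 407·47 + 255·(-75) = 4)
  q = 1: r = 1, s = -5 − 1·47 = -52, t = 8 − 1·(-75) = 83  (check: 407·(-52) + 255·83 = 1)
The row with r = 1 (the gcd) gives the Bezout coefficients s = -52, t = 83.
Result: 407 · (-52) + 255 · (83) = 1.

gcd(407, 255) = 1; s = -52, t = 83 (check: 407·(-52) + 255·83 = 1).


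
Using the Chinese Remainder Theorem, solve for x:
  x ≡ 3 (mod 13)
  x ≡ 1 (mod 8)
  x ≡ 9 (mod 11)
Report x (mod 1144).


Moduli 13, 8, 11 are pairwise coprime; by CRT there is a unique solution modulo M = 13 · 8 · 11 = 1144.
Solve pairwise, accumulating the modulus:
  Start with x ≡ 3 (mod 13).
  Combine with x ≡ 1 (mod 8): since gcd(13, 8) = 1, we get a unique residue mod 104.
    Write x = 3 + 13·t and substitute into x ≡ 1 (mod 8): 13·t ≡ 1 − 3 = -2 (mod 8).
    Reduce coefficients mod 8: 5·t ≡ 6 (mod 8).
    The inverse of 5 mod 8 is 5 (since 5·5 = 25 = 3·8 + 1), so t ≡ 5·6 = 30 ≡ 6 (mod 8).
    Then x = 3 + 13·6 = 81, valid modulo lcm(13, 8) = 104: x ≡ 81 (mod 104).
  Combine with x ≡ 9 (mod 11): since gcd(104, 11) = 1, we get a unique residue mod 1144.
    Write x = 81 + 104·t and substitute into x ≡ 9 (mod 11): 104·t ≡ 9 − 81 = -72 (mod 11).
    Reduce coefficients mod 11: 5·t ≡ 5 (mod 11).
    The inverse of 5 mod 11 is 9 (since 5·9 = 45 = 4·11 + 1), so t ≡ 9·5 = 45 ≡ 1 (mod 11).
    Then x = 81 + 104·1 = 185, valid modulo lcm(104, 11) = 1144: x ≡ 185 (mod 1144).
Verify: 185 mod 13 = 3 ✓, 185 mod 8 = 1 ✓, 185 mod 11 = 9 ✓.

x ≡ 185 (mod 1144).


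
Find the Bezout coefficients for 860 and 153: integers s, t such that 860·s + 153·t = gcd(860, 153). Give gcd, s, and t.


Euclidean algorithm on (860, 153) — divide until remainder is 0:
  860 = 5 · 153 + 95
  153 = 1 · 95 + 58
  95 = 1 · 58 + 37
  58 = 1 · 37 + 21
  37 = 1 · 21 + 16
  21 = 1 · 16 + 5
  16 = 3 · 5 + 1
  5 = 5 · 1 + 0
gcd(860, 153) = 1.
Track Bezout coefficients alongside the remainders: start with r₀ = 860 = a·1 + b·0 (s = 1, t = 0) and r₁ = 153 = a·0 + b·1 (s = 0, t = 1); each new remainder r_{k+1} = r_{k-1} − q_k·r_k inherits s_{k+1} = s_{k-1} − q_k·s_k, t_{k+1} = t_{k-1} − q_k·t_k, so r_k = a·s_k + b·t_k at every step:
  q = 5: r = 95, s = 1 − 5·0 = 1, t = 0 − 5·1 = -5  (check: 860·1 + 153·(-5) = 95)
  q = 1: r = 58, s = 0 − 1·1 = -1, t = 1 − 1·(-5) = 6  (check: 860·(-1) + 153·6 = 58)
  q = 1: r = 37, s = 1 − 1·(-1) = 2, t = -5 − 1·6 = -11  (check: 860·2 + 153·(-11) = 37)
  q = 1: r = 21, s = -1 − 1·2 = -3, t = 6 − 1·(-11) = 17  (check: 860·(-3) + 153·17 = 21)
  q = 1: r = 16, s = 2 − 1·(-3) = 5, t = -11 − 1·17 = -28  (check: 860·5 + 153·(-28) = 16)
  q = 1: r = 5, s = -3 − 1·5 = -8, t = 17 − 1·(-28) = 45  (check: 860·(-8) + 153·45 = 5)
  q = 3: r = 1, s = 5 − 3·(-8) = 29, t = -28 − 3·45 = -163  (check: 860·29 + 153·(-163) = 1)
The row with r = 1 (the gcd) gives the Bezout coefficients s = 29, t = -163.
Result: 860 · (29) + 153 · (-163) = 1.

gcd(860, 153) = 1; s = 29, t = -163 (check: 860·29 + 153·(-163) = 1).


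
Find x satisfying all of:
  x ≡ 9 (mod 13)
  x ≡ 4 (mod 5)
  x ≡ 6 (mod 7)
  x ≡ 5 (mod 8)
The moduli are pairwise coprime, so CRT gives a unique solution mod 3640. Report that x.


Product of moduli M = 13 · 5 · 7 · 8 = 3640.
Merge one congruence at a time:
  Start: x ≡ 9 (mod 13).
  Combine with x ≡ 4 (mod 5); new modulus lcm = 65.
    Write x = 9 + 13·t and substitute into x ≡ 4 (mod 5): 13·t ≡ 4 − 9 = -5 (mod 5).
    Reduce coefficients mod 5: 3·t ≡ 0 (mod 5).
    The inverse of 3 mod 5 is 2 (since 3·2 = 6 = 1·5 + 1), so t ≡ 2·0 = 0 ≡ 0 (mod 5).
    Then x = 9 + 13·0 = 9, valid modulo lcm(13, 5) = 65: x ≡ 9 (mod 65).
  Combine with x ≡ 6 (mod 7); new modulus lcm = 455.
    Write x = 9 + 65·t and substitute into x ≡ 6 (mod 7): 65·t ≡ 6 − 9 = -3 (mod 7).
    Reduce coefficients mod 7: 2·t ≡ 4 (mod 7).
    The inverse of 2 mod 7 is 4 (since 2·4 = 8 = 1·7 + 1), so t ≡ 4·4 = 16 ≡ 2 (mod 7).
    Then x = 9 + 65·2 = 139, valid modulo lcm(65, 7) = 455: x ≡ 139 (mod 455).
  Combine with x ≡ 5 (mod 8); new modulus lcm = 3640.
    Write x = 139 + 455·t and substitute into x ≡ 5 (mod 8): 455·t ≡ 5 − 139 = -134 (mod 8).
    Reduce coefficients mod 8: 7·t ≡ 2 (mod 8).
    The inverse of 7 mod 8 is 7 (since 7·7 = 49 = 6·8 + 1), so t ≡ 7·2 = 14 ≡ 6 (mod 8).
    Then x = 139 + 455·6 = 2869, valid modulo lcm(455, 8) = 3640: x ≡ 2869 (mod 3640).
Verify against each original: 2869 mod 13 = 9, 2869 mod 5 = 4, 2869 mod 7 = 6, 2869 mod 8 = 5.

x ≡ 2869 (mod 3640).


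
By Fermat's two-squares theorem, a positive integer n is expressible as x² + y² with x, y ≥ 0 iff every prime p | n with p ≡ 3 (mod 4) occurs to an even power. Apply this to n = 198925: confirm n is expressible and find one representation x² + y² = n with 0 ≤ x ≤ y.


Step 1: Factor n = 198925 = 5^2 · 73 · 109.
Step 2: Check the mod-4 condition on each prime factor: 5 ≡ 1 (mod 4), exponent 2; 73 ≡ 1 (mod 4), exponent 1; 109 ≡ 1 (mod 4), exponent 1.
All primes ≡ 3 (mod 4) appear to even exponent (or don't appear), so by the two-squares theorem n IS expressible as a sum of two squares.
Step 3: Build a representation. Group n = k² · m with k = 5 and m = 73 · 109 = 7957 (a product of primes ≡ 1 (mod 4)); a representation of m scales to one of n via (k·x)² + (k·y)² = k²(x² + y²). Each prime p ≡ 1 (mod 4) is itself a sum of two squares; find a² by testing p − a² for a perfect square:
  73: 73 − 1² = 72, 73 − 2² = 69, 73 − 3² = 64 = 8² ⇒ 73 = 3² + 8².
  109: 109 − 1² = 108, 109 − 2² = 105, 109 − 3² = 100 = 10² ⇒ 109 = 3² + 10².
  Combine using the Brahmagupta–Fibonacci identity (a² + b²)(c² + d²) = (ac − bd)² + (ad + bc)² = (ac + bd)² + (ad − bc)²:
  73 · 109 = 7957: from (3² + 8²)(3² + 10²), take (3·3 − 8·10, 3·10 + 8·3) = (9 − 80, 30 + 24) = (-71, 54); dropping signs (only squares matter) gives (71, 54); check 71² + 54² = 5041 + 2916 = 7957 ✓.
  Scale by k = 5: (5·71, 5·54) = (355, 270).
Step 4: Order so x ≤ y and verify: 270² + 355² = 72900 + 126025 = 198925 = n. ✓

n = 198925 = 270² + 355² (one valid representation with x ≤ y).


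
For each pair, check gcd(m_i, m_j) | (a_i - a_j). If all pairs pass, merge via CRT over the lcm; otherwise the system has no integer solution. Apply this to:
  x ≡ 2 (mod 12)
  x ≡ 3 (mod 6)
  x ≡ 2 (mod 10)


Moduli 12, 6, 10 are not pairwise coprime, so CRT works modulo lcm(m_i) when all pairwise compatibility conditions hold.
Pairwise compatibility: gcd(m_i, m_j) must divide a_i - a_j for every pair.
Merge one congruence at a time:
  Start: x ≡ 2 (mod 12).
  Combine with x ≡ 3 (mod 6): gcd(12, 6) = 6, and 3 - 2 = 1 is NOT divisible by 6.
    ⇒ system is inconsistent (no integer solution).

No solution (the system is inconsistent).


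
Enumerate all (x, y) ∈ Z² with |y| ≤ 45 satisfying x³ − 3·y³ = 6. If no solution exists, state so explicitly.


The equation is x³ - 3y³ = 6. For fixed y, x³ = 3·y³ + 6, so a solution requires the RHS to be a perfect cube.
Strategy: iterate y from -45 to 45, compute RHS = 3·y³ + 6, and check whether it is a (positive or negative) perfect cube.
Check small values of y:
  y = 0: RHS = 6 is not a perfect cube.
  y = 1: RHS = 9 is not a perfect cube.
  y = -1: RHS = 3 is not a perfect cube.
  y = 2: RHS = 30 is not a perfect cube.
  y = -2: RHS = -18 is not a perfect cube.
  y = 3: RHS = 87 is not a perfect cube.
  y = -3: RHS = -75 is not a perfect cube.
Continuing the search up to |y| = 45 finds no solutions either.
No (x, y) in the scanned range satisfies the equation.

No integer solutions with |y| ≤ 45.


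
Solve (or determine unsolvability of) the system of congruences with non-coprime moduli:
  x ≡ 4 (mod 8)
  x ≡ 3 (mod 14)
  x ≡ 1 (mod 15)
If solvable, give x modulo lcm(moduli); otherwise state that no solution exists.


Moduli 8, 14, 15 are not pairwise coprime, so CRT works modulo lcm(m_i) when all pairwise compatibility conditions hold.
Pairwise compatibility: gcd(m_i, m_j) must divide a_i - a_j for every pair.
Merge one congruence at a time:
  Start: x ≡ 4 (mod 8).
  Combine with x ≡ 3 (mod 14): gcd(8, 14) = 2, and 3 - 4 = -1 is NOT divisible by 2.
    ⇒ system is inconsistent (no integer solution).

No solution (the system is inconsistent).


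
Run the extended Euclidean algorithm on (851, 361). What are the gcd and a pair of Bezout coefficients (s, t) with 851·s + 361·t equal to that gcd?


Euclidean algorithm on (851, 361) — divide until remainder is 0:
  851 = 2 · 361 + 129
  361 = 2 · 129 + 103
  129 = 1 · 103 + 26
  103 = 3 · 26 + 25
  26 = 1 · 25 + 1
  25 = 25 · 1 + 0
gcd(851, 361) = 1.
Track Bezout coefficients alongside the remainders: start with r₀ = 851 = a·1 + b·0 (s = 1, t = 0) and r₁ = 361 = a·0 + b·1 (s = 0, t = 1); each new remainder r_{k+1} = r_{k-1} − q_k·r_k inherits s_{k+1} = s_{k-1} − q_k·s_k, t_{k+1} = t_{k-1} − q_k·t_k, so r_k = a·s_k + b·t_k at every step:
  q = 2: r = 129, s = 1 − 2·0 = 1, t = 0 − 2·1 = -2  (check: 851·1 + 361·(-2) = 129)
  q = 2: r = 103, s = 0 − 2·1 = -2, t = 1 − 2·(-2) = 5  (check: 851·(-2) + 361·5 = 103)
  q = 1: r = 26, s = 1 − 1·(-2) = 3, t = -2 − 1·5 = -7  (check: 851·3 + 361·(-7) = 26)
  q = 3: r = 25, s = -2 − 3·3 = -11, t = 5 − 3·(-7) = 26  (check: 851·(-11) + 361·26 = 25)
  q = 1: r = 1, s = 3 − 1·(-11) = 14, t = -7 − 1·26 = -33  (check: 851·14 + 361·(-33) = 1)
The row with r = 1 (the gcd) gives the Bezout coefficients s = 14, t = -33.
Result: 851 · (14) + 361 · (-33) = 1.

gcd(851, 361) = 1; s = 14, t = -33 (check: 851·14 + 361·(-33) = 1).


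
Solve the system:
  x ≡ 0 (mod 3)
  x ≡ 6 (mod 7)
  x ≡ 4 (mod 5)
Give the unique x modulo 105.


Moduli 3, 7, 5 are pairwise coprime; by CRT there is a unique solution modulo M = 3 · 7 · 5 = 105.
Solve pairwise, accumulating the modulus:
  Start with x ≡ 0 (mod 3).
  Combine with x ≡ 6 (mod 7): since gcd(3, 7) = 1, we get a unique residue mod 21.
    Write x = 0 + 3·t and substitute into x ≡ 6 (mod 7): 3·t ≡ 6 − 0 = 6 (mod 7).
    The inverse of 3 mod 7 is 5 (since 3·5 = 15 = 2·7 + 1), so t ≡ 5·6 = 30 ≡ 2 (mod 7).
    Then x = 0 + 3·2 = 6, valid modulo lcm(3, 7) = 21: x ≡ 6 (mod 21).
  Combine with x ≡ 4 (mod 5): since gcd(21, 5) = 1, we get a unique residue mod 105.
    Write x = 6 + 21·t and substitute into x ≡ 4 (mod 5): 21·t ≡ 4 − 6 = -2 (mod 5).
    Reduce coefficients mod 5: 1·t ≡ 3 (mod 5).
    So t ≡ 3 (mod 5).
    Then x = 6 + 21·3 = 69, valid modulo lcm(21, 5) = 105: x ≡ 69 (mod 105).
Verify: 69 mod 3 = 0 ✓, 69 mod 7 = 6 ✓, 69 mod 5 = 4 ✓.

x ≡ 69 (mod 105).


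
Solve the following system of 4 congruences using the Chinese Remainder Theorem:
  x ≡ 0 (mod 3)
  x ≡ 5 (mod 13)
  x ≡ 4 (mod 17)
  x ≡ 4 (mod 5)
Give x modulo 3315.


Product of moduli M = 3 · 13 · 17 · 5 = 3315.
Merge one congruence at a time:
  Start: x ≡ 0 (mod 3).
  Combine with x ≡ 5 (mod 13); new modulus lcm = 39.
    Write x = 0 + 3·t and substitute into x ≡ 5 (mod 13): 3·t ≡ 5 − 0 = 5 (mod 13).
    The inverse of 3 mod 13 is 9 (since 3·9 = 27 = 2·13 + 1), so t ≡ 9·5 = 45 ≡ 6 (mod 13).
    Then x = 0 + 3·6 = 18, valid modulo lcm(3, 13) = 39: x ≡ 18 (mod 39).
  Combine with x ≡ 4 (mod 17); new modulus lcm = 663.
    Write x = 18 + 39·t and substitute into x ≡ 4 (mod 17): 39·t ≡ 4 − 18 = -14 (mod 17).
    Reduce coefficients mod 17: 5·t ≡ 3 (mod 17).
    The inverse of 5 mod 17 is 7 (since 5·7 = 35 = 2·17 + 1), so t ≡ 7·3 = 21 ≡ 4 (mod 17).
    Then x = 18 + 39·4 = 174, valid modulo lcm(39, 17) = 663: x ≡ 174 (mod 663).
  Combine with x ≡ 4 (mod 5); new modulus lcm = 3315.
    Write x = 174 + 663·t and substitute into x ≡ 4 (mod 5): 663·t ≡ 4 − 174 = -170 (mod 5).
    Reduce coefficients mod 5: 3·t ≡ 0 (mod 5).
    The inverse of 3 mod 5 is 2 (since 3·2 = 6 = 1·5 + 1), so t ≡ 2·0 = 0 ≡ 0 (mod 5).
    Then x = 174 + 663·0 = 174, valid modulo lcm(663, 5) = 3315: x ≡ 174 (mod 3315).
Verify against each original: 174 mod 3 = 0, 174 mod 13 = 5, 174 mod 17 = 4, 174 mod 5 = 4.

x ≡ 174 (mod 3315).


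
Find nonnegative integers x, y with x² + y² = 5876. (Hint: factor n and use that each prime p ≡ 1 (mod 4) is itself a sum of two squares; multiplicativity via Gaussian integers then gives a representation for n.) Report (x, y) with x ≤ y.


Step 1: Factor n = 5876 = 2^2 · 13 · 113.
Step 2: Check the mod-4 condition on each prime factor: 2 = 2 (special); 13 ≡ 1 (mod 4), exponent 1; 113 ≡ 1 (mod 4), exponent 1.
All primes ≡ 3 (mod 4) appear to even exponent (or don't appear), so by the two-squares theorem n IS expressible as a sum of two squares.
Step 3: Build a representation. Group n = k² · m with k = 2 and m = 13 · 113 = 1469 (a product of primes ≡ 1 (mod 4)); a representation of m scales to one of n via (k·x)² + (k·y)² = k²(x² + y²). Each prime p ≡ 1 (mod 4) is itself a sum of two squares; find a² by testing p − a² for a perfect square:
  13: 13 − 1² = 12, 13 − 2² = 9 = 3² ⇒ 13 = 2² + 3².
  113: 113 − 1² = 112, 113 − 2² = 109, 113 − 3² = 104, 113 − 4² = 97, 113 − 5² = 88, 113 − 6² = 77, 113 − 7² = 64 = 8² ⇒ 113 = 7² + 8².
  Combine using the Brahmagupta–Fibonacci identity (a² + b²)(c² + d²) = (ac − bd)² + (ad + bc)² = (ac + bd)² + (ad − bc)²:
  13 · 113 = 1469: from (2² + 3²)(7² + 8²), take (2·7 − 3·8, 2·8 + 3·7) = (14 − 24, 16 + 21) = (-10, 37); dropping signs (only squares matter) gives (10, 37); check 10² + 37² = 100 + 1369 = 1469 ✓.
  Scale by k = 2: (2·10, 2·37) = (20, 74).
Step 4: Order so x ≤ y and verify: 20² + 74² = 400 + 5476 = 5876 = n. ✓

n = 5876 = 20² + 74² (one valid representation with x ≤ y).


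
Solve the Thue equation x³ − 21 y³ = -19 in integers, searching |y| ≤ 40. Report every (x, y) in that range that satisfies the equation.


The equation is x³ - 21y³ = -19. For fixed y, x³ = 21·y³ − 19, so a solution requires the RHS to be a perfect cube.
Strategy: iterate y from -40 to 40, compute RHS = 21·y³ − 19, and check whether it is a (positive or negative) perfect cube.
Check small values of y:
  y = 0: RHS = -19 is not a perfect cube.
  y = 1: RHS = 2 is not a perfect cube.
  y = -1: RHS = -40 is not a perfect cube.
  y = 2: RHS = 149 is not a perfect cube.
  y = -2: RHS = -187 is not a perfect cube.
  y = 3: RHS = 548 is not a perfect cube.
  y = -3: RHS = -586 is not a perfect cube.
Continuing the search up to |y| = 40 finds no solutions either.
No (x, y) in the scanned range satisfies the equation.

No integer solutions with |y| ≤ 40.


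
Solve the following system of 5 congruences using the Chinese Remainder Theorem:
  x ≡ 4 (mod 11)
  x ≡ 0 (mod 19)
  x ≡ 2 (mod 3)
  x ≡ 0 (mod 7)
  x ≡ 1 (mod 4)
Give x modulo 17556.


Product of moduli M = 11 · 19 · 3 · 7 · 4 = 17556.
Merge one congruence at a time:
  Start: x ≡ 4 (mod 11).
  Combine with x ≡ 0 (mod 19); new modulus lcm = 209.
    Write x = 4 + 11·t and substitute into x ≡ 0 (mod 19): 11·t ≡ 0 − 4 = -4 (mod 19).
    Reduce coefficients mod 19: 11·t ≡ 15 (mod 19).
    The inverse of 11 mod 19 is 7 (since 11·7 = 77 = 4·19 + 1), so t ≡ 7·15 = 105 ≡ 10 (mod 19).
    Then x = 4 + 11·10 = 114, valid modulo lcm(11, 19) = 209: x ≡ 114 (mod 209).
  Combine with x ≡ 2 (mod 3); new modulus lcm = 627.
    Write x = 114 + 209·t and substitute into x ≡ 2 (mod 3): 209·t ≡ 2 − 114 = -112 (mod 3).
    Reduce coefficients mod 3: 2·t ≡ 2 (mod 3).
    The inverse of 2 mod 3 is 2 (since 2·2 = 4 = 1·3 + 1), so t ≡ 2·2 = 4 ≡ 1 (mod 3).
    Then x = 114 + 209·1 = 323, valid modulo lcm(209, 3) = 627: x ≡ 323 (mod 627).
  Combine with x ≡ 0 (mod 7); new modulus lcm = 4389.
    Write x = 323 + 627·t and substitute into x ≡ 0 (mod 7): 627·t ≡ 0 − 323 = -323 (mod 7).
    Reduce coefficients mod 7: 4·t ≡ 6 (mod 7).
    The inverse of 4 mod 7 is 2 (since 4·2 = 8 = 1·7 + 1), so t ≡ 2·6 = 12 ≡ 5 (mod 7).
    Then x = 323 + 627·5 = 3458, valid modulo lcm(627, 7) = 4389: x ≡ 3458 (mod 4389).
  Combine with x ≡ 1 (mod 4); new modulus lcm = 17556.
    Write x = 3458 + 4389·t and substitute into x ≡ 1 (mod 4): 4389·t ≡ 1 − 3458 = -3457 (mod 4).
    Reduce coefficients mod 4: 1·t ≡ 3 (mod 4).
    So t ≡ 3 (mod 4).
    Then x = 3458 + 4389·3 = 16625, valid modulo lcm(4389, 4) = 17556: x ≡ 16625 (mod 17556).
Verify against each original: 16625 mod 11 = 4, 16625 mod 19 = 0, 16625 mod 3 = 2, 16625 mod 7 = 0, 16625 mod 4 = 1.

x ≡ 16625 (mod 17556).


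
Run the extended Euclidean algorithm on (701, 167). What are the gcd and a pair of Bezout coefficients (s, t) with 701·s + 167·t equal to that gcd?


Euclidean algorithm on (701, 167) — divide until remainder is 0:
  701 = 4 · 167 + 33
  167 = 5 · 33 + 2
  33 = 16 · 2 + 1
  2 = 2 · 1 + 0
gcd(701, 167) = 1.
Track Bezout coefficients alongside the remainders: start with r₀ = 701 = a·1 + b·0 (s = 1, t = 0) and r₁ = 167 = a·0 + b·1 (s = 0, t = 1); each new remainder r_{k+1} = r_{k-1} − q_k·r_k inherits s_{k+1} = s_{k-1} − q_k·s_k, t_{k+1} = t_{k-1} − q_k·t_k, so r_k = a·s_k + b·t_k at every step:
  q = 4: r = 33, s = 1 − 4·0 = 1, t = 0 − 4·1 = -4  (check: 701·1 + 167·(-4) = 33)
  q = 5: r = 2, s = 0 − 5·1 = -5, t = 1 − 5·(-4) = 21  (check: 701·(-5) + 167·21 = 2)
  q = 16: r = 1, s = 1 − 16·(-5) = 81, t = -4 − 16·21 = -340  (check: 701·81 + 167·(-340) = 1)
The row with r = 1 (the gcd) gives the Bezout coefficients s = 81, t = -340.
Result: 701 · (81) + 167 · (-340) = 1.

gcd(701, 167) = 1; s = 81, t = -340 (check: 701·81 + 167·(-340) = 1).


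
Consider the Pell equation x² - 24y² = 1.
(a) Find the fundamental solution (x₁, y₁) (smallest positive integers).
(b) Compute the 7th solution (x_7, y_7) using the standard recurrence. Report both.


Step 1: Find the fundamental solution (x₁, y₁) of x² - 24y² = 1.
  Expand √24 as a continued fraction. a₀ = ⌊√24⌋ = 4; iterate m_{k+1} = d_k·a_k − m_k, d_{k+1} = (24 − m_{k+1}²)/d_k, a_{k+1} = ⌊(a₀ + m_{k+1})/d_{k+1}⌋ (starting m₀ = 0, d₀ = 1), with convergents p_k = a_k·p_{k-1} + p_{k-2}, q_k = a_k·q_{k-1} + q_{k-2} (p₋₁ = 1, q₋₁ = 0):
  k = 0: a₀ = 4; p₀/q₀ = 4/1; p₀² − 24·q₀² = 16 − 24 = -8.
  k = 1: m = 4, d = 8, a = ⌊(4 + 4)/8⌋ = 1; p/q = (1·4 + 1)/(1·1 + 0) = 5/1; p² − 24·q² = 25 − 24 = 1.
  The first convergent with p² − 24·q² = 1 gives the fundamental solution (x₁, y₁) = (5, 1).
Step 2: Apply the recurrence (x_{n+1}, y_{n+1}) = (x₁x_n + 24y₁y_n, x₁y_n + y₁x_n) repeatedly.
  From (x_1, y_1) = (5, 1): x_2 = 5·5 + 24·1·1 = 49; y_2 = 5·1 + 1·5 = 10.
  From (x_2, y_2) = (49, 10): x_3 = 5·49 + 24·1·10 = 485; y_3 = 5·10 + 1·49 = 99.
  From (x_3, y_3) = (485, 99): x_4 = 5·485 + 24·1·99 = 4801; y_4 = 5·99 + 1·485 = 980.
  From (x_4, y_4) = (4801, 980): x_5 = 5·4801 + 24·1·980 = 47525; y_5 = 5·980 + 1·4801 = 9701.
  From (x_5, y_5) = (47525, 9701): x_6 = 5·47525 + 24·1·9701 = 470449; y_6 = 5·9701 + 1·47525 = 96030.
  From (x_6, y_6) = (470449, 96030): x_7 = 5·470449 + 24·1·96030 = 4656965; y_7 = 5·96030 + 1·470449 = 950599.
Step 3: Verify x_7² - 24·y_7² = 21687323011225 - 21687323011224 = 1 (should be 1). ✓

(x_1, y_1) = (5, 1); (x_7, y_7) = (4656965, 950599).


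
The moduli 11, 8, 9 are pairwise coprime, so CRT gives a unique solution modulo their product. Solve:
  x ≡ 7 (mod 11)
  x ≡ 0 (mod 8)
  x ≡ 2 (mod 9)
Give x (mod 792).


Moduli 11, 8, 9 are pairwise coprime; by CRT there is a unique solution modulo M = 11 · 8 · 9 = 792.
Solve pairwise, accumulating the modulus:
  Start with x ≡ 7 (mod 11).
  Combine with x ≡ 0 (mod 8): since gcd(11, 8) = 1, we get a unique residue mod 88.
    Write x = 7 + 11·t and substitute into x ≡ 0 (mod 8): 11·t ≡ 0 − 7 = -7 (mod 8).
    Reduce coefficients mod 8: 3·t ≡ 1 (mod 8).
    The inverse of 3 mod 8 is 3 (since 3·3 = 9 = 1·8 + 1), so t ≡ 3·1 = 3 ≡ 3 (mod 8).
    Then x = 7 + 11·3 = 40, valid modulo lcm(11, 8) = 88: x ≡ 40 (mod 88).
  Combine with x ≡ 2 (mod 9): since gcd(88, 9) = 1, we get a unique residue mod 792.
    Write x = 40 + 88·t and substitute into x ≡ 2 (mod 9): 88·t ≡ 2 − 40 = -38 (mod 9).
    Reduce coefficients mod 9: 7·t ≡ 7 (mod 9).
    The inverse of 7 mod 9 is 4 (since 7·4 = 28 = 3·9 + 1), so t ≡ 4·7 = 28 ≡ 1 (mod 9).
    Then x = 40 + 88·1 = 128, valid modulo lcm(88, 9) = 792: x ≡ 128 (mod 792).
Verify: 128 mod 11 = 7 ✓, 128 mod 8 = 0 ✓, 128 mod 9 = 2 ✓.

x ≡ 128 (mod 792).


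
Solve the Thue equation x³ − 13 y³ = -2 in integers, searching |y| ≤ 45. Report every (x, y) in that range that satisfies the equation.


The equation is x³ - 13y³ = -2. For fixed y, x³ = 13·y³ − 2, so a solution requires the RHS to be a perfect cube.
Strategy: iterate y from -45 to 45, compute RHS = 13·y³ − 2, and check whether it is a (positive or negative) perfect cube.
Check small values of y:
  y = 0: RHS = -2 is not a perfect cube.
  y = 1: RHS = 11 is not a perfect cube.
  y = -1: RHS = -15 is not a perfect cube.
  y = 2: RHS = 102 is not a perfect cube.
  y = -2: RHS = -106 is not a perfect cube.
  y = 3: RHS = 349 is not a perfect cube.
  y = -3: RHS = -353 is not a perfect cube.
Continuing the search up to |y| = 45 finds no solutions either.
No (x, y) in the scanned range satisfies the equation.

No integer solutions with |y| ≤ 45.


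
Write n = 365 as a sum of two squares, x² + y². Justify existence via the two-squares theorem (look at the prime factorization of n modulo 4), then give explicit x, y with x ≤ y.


Step 1: Factor n = 365 = 5 · 73.
Step 2: Check the mod-4 condition on each prime factor: 5 ≡ 1 (mod 4), exponent 1; 73 ≡ 1 (mod 4), exponent 1.
All primes ≡ 3 (mod 4) appear to even exponent (or don't appear), so by the two-squares theorem n IS expressible as a sum of two squares.
Step 3: Build a representation. Here n = 5 · 73 is a product of primes ≡ 1 (mod 4). Each prime p ≡ 1 (mod 4) is itself a sum of two squares; find a² by testing p − a² for a perfect square:
  5: 5 − 1² = 4 = 2² ⇒ 5 = 1² + 2².
  73: 73 − 1² = 72, 73 − 2² = 69, 73 − 3² = 64 = 8² ⇒ 73 = 3² + 8².
  Combine using the Brahmagupta–Fibonacci identity (a² + b²)(c² + d²) = (ac − bd)² + (ad + bc)² = (ac + bd)² + (ad − bc)²:
  5 · 73 = 365: from (1² + 2²)(3² + 8²), take (1·3 − 2·8, 1·8 + 2·3) = (3 − 16, 8 + 6) = (-13, 14); dropping signs (only squares matter) gives (13, 14); check 13² + 14² = 169 + 196 = 365 ✓.
Step 4: Order so x ≤ y and verify: 13² + 14² = 169 + 196 = 365 = n. ✓

n = 365 = 13² + 14² (one valid representation with x ≤ y).


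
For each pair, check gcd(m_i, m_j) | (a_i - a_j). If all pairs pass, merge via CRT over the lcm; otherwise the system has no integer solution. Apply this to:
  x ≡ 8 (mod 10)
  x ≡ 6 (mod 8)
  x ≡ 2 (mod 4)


Moduli 10, 8, 4 are not pairwise coprime, so CRT works modulo lcm(m_i) when all pairwise compatibility conditions hold.
Pairwise compatibility: gcd(m_i, m_j) must divide a_i - a_j for every pair.
Merge one congruence at a time:
  Start: x ≡ 8 (mod 10).
  Combine with x ≡ 6 (mod 8): gcd(10, 8) = 2; 6 - 8 = -2, which IS divisible by 2, so compatible.
    Write x = 8 + 10·t and substitute into x ≡ 6 (mod 8): 10·t ≡ 6 − 8 = -2 (mod 8).
    Divide the congruence (and modulus) by g = 2: 5·t ≡ -1 (mod 4).
    Reduce coefficients mod 4: 1·t ≡ 3 (mod 4).
    So t ≡ 3 (mod 4).
    Then x = 8 + 10·3 = 38, valid modulo lcm(10, 8) = 40: x ≡ 38 (mod 40).
  Combine with x ≡ 2 (mod 4): gcd(40, 4) = 4; 2 - 38 = -36, which IS divisible by 4, so compatible.
    Write x = 38 + 40·t and substitute into x ≡ 2 (mod 4): 40·t ≡ 2 − 38 = -36 (mod 4).
    Divide the congruence (and modulus) by g = 4: 10·t ≡ -9 (mod 1).
    Modulo 1 every t works; take t = 0.
    Then x = 38 + 40·0 = 38, valid modulo lcm(40, 4) = 40: x ≡ 38 (mod 40).
Verify: 38 mod 10 = 8, 38 mod 8 = 6, 38 mod 4 = 2.

x ≡ 38 (mod 40).


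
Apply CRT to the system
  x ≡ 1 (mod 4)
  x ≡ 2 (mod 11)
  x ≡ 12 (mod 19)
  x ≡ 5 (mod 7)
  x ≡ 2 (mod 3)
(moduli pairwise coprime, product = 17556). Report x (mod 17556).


Product of moduli M = 4 · 11 · 19 · 7 · 3 = 17556.
Merge one congruence at a time:
  Start: x ≡ 1 (mod 4).
  Combine with x ≡ 2 (mod 11); new modulus lcm = 44.
    Write x = 1 + 4·t and substitute into x ≡ 2 (mod 11): 4·t ≡ 2 − 1 = 1 (mod 11).
    The inverse of 4 mod 11 is 3 (since 4·3 = 12 = 1·11 + 1), so t ≡ 3·1 = 3 ≡ 3 (mod 11).
    Then x = 1 + 4·3 = 13, valid modulo lcm(4, 11) = 44: x ≡ 13 (mod 44).
  Combine with x ≡ 12 (mod 19); new modulus lcm = 836.
    Write x = 13 + 44·t and substitute into x ≡ 12 (mod 19): 44·t ≡ 12 − 13 = -1 (mod 19).
    Reduce coefficients mod 19: 6·t ≡ 18 (mod 19).
    The inverse of 6 mod 19 is 16 (since 6·16 = 96 = 5·19 + 1), so t ≡ 16·18 = 288 ≡ 3 (mod 19).
    Then x = 13 + 44·3 = 145, valid modulo lcm(44, 19) = 836: x ≡ 145 (mod 836).
  Combine with x ≡ 5 (mod 7); new modulus lcm = 5852.
    Write x = 145 + 836·t and substitute into x ≡ 5 (mod 7): 836·t ≡ 5 − 145 = -140 (mod 7).
    Reduce coefficients mod 7: 3·t ≡ 0 (mod 7).
    The inverse of 3 mod 7 is 5 (since 3·5 = 15 = 2·7 + 1), so t ≡ 5·0 = 0 ≡ 0 (mod 7).
    Then x = 145 + 836·0 = 145, valid modulo lcm(836, 7) = 5852: x ≡ 145 (mod 5852).
  Combine with x ≡ 2 (mod 3); new modulus lcm = 17556.
    Write x = 145 + 5852·t and substitute into x ≡ 2 (mod 3): 5852·t ≡ 2 − 145 = -143 (mod 3).
    Reduce coefficients mod 3: 2·t ≡ 1 (mod 3).
    The inverse of 2 mod 3 is 2 (since 2·2 = 4 = 1·3 + 1), so t ≡ 2·1 = 2 ≡ 2 (mod 3).
    Then x = 145 + 5852·2 = 11849, valid modulo lcm(5852, 3) = 17556: x ≡ 11849 (mod 17556).
Verify against each original: 11849 mod 4 = 1, 11849 mod 11 = 2, 11849 mod 19 = 12, 11849 mod 7 = 5, 11849 mod 3 = 2.

x ≡ 11849 (mod 17556).


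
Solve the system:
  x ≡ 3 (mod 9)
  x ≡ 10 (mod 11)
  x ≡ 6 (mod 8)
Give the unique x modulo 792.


Moduli 9, 11, 8 are pairwise coprime; by CRT there is a unique solution modulo M = 9 · 11 · 8 = 792.
Solve pairwise, accumulating the modulus:
  Start with x ≡ 3 (mod 9).
  Combine with x ≡ 10 (mod 11): since gcd(9, 11) = 1, we get a unique residue mod 99.
    Write x = 3 + 9·t and substitute into x ≡ 10 (mod 11): 9·t ≡ 10 − 3 = 7 (mod 11).
    The inverse of 9 mod 11 is 5 (since 9·5 = 45 = 4·11 + 1), so t ≡ 5·7 = 35 ≡ 2 (mod 11).
    Then x = 3 + 9·2 = 21, valid modulo lcm(9, 11) = 99: x ≡ 21 (mod 99).
  Combine with x ≡ 6 (mod 8): since gcd(99, 8) = 1, we get a unique residue mod 792.
    Write x = 21 + 99·t and substitute into x ≡ 6 (mod 8): 99·t ≡ 6 − 21 = -15 (mod 8).
    Reduce coefficients mod 8: 3·t ≡ 1 (mod 8).
    The inverse of 3 mod 8 is 3 (since 3·3 = 9 = 1·8 + 1), so t ≡ 3·1 = 3 ≡ 3 (mod 8).
    Then x = 21 + 99·3 = 318, valid modulo lcm(99, 8) = 792: x ≡ 318 (mod 792).
Verify: 318 mod 9 = 3 ✓, 318 mod 11 = 10 ✓, 318 mod 8 = 6 ✓.

x ≡ 318 (mod 792).


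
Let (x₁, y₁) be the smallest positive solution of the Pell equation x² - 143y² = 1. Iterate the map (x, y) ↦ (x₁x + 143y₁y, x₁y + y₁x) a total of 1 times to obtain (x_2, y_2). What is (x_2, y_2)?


Step 1: Find the fundamental solution (x₁, y₁) of x² - 143y² = 1.
  Expand √143 as a continued fraction. a₀ = ⌊√143⌋ = 11; iterate m_{k+1} = d_k·a_k − m_k, d_{k+1} = (143 − m_{k+1}²)/d_k, a_{k+1} = ⌊(a₀ + m_{k+1})/d_{k+1}⌋ (starting m₀ = 0, d₀ = 1), with convergents p_k = a_k·p_{k-1} + p_{k-2}, q_k = a_k·q_{k-1} + q_{k-2} (p₋₁ = 1, q₋₁ = 0):
  k = 0: a₀ = 11; p₀/q₀ = 11/1; p₀² − 143·q₀² = 121 − 143 = -22.
  k = 1: m = 11, d = 22, a = ⌊(11 + 11)/22⌋ = 1; p/q = (1·11 + 1)/(1·1 + 0) = 12/1; p² − 143·q² = 144 − 143 = 1.
  The first convergent with p² − 143·q² = 1 gives the fundamental solution (x₁, y₁) = (12, 1).
Step 2: Apply the recurrence (x_{n+1}, y_{n+1}) = (x₁x_n + 143y₁y_n, x₁y_n + y₁x_n) repeatedly.
  From (x_1, y_1) = (12, 1): x_2 = 12·12 + 143·1·1 = 287; y_2 = 12·1 + 1·12 = 24.
Step 3: Verify x_2² - 143·y_2² = 82369 - 82368 = 1 (should be 1). ✓

(x_1, y_1) = (12, 1); (x_2, y_2) = (287, 24).


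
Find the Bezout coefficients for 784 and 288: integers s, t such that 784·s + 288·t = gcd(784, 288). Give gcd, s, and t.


Euclidean algorithm on (784, 288) — divide until remainder is 0:
  784 = 2 · 288 + 208
  288 = 1 · 208 + 80
  208 = 2 · 80 + 48
  80 = 1 · 48 + 32
  48 = 1 · 32 + 16
  32 = 2 · 16 + 0
gcd(784, 288) = 16.
Track Bezout coefficients alongside the remainders: start with r₀ = 784 = a·1 + b·0 (s = 1, t = 0) and r₁ = 288 = a·0 + b·1 (s = 0, t = 1); each new remainder r_{k+1} = r_{k-1} − q_k·r_k inherits s_{k+1} = s_{k-1} − q_k·s_k, t_{k+1} = t_{k-1} − q_k·t_k, so r_k = a·s_k + b·t_k at every step:
  q = 2: r = 208, s = 1 − 2·0 = 1, t = 0 − 2·1 = -2  (check: 784·1 + 288·(-2) = 208)
  q = 1: r = 80, s = 0 − 1·1 = -1, t = 1 − 1·(-2) = 3  (check: 784·(-1) + 288·3 = 80)
  q = 2: r = 48, s = 1 − 2·(-1) = 3, t = -2 − 2·3 = -8  (check: 784·3 + 288·(-8) = 48)
  q = 1: r = 32, s = -1 − 1·3 = -4, t = 3 − 1·(-8) = 11  (check: 784·(-4) + 288·11 = 32)
  q = 1: r = 16, s = 3 − 1·(-4) = 7, t = -8 − 1·11 = -19  (check: 784·7 + 288·(-19) = 16)
The row with r = 16 (the gcd) gives the Bezout coefficients s = 7, t = -19.
Result: 784 · (7) + 288 · (-19) = 16.

gcd(784, 288) = 16; s = 7, t = -19 (check: 784·7 + 288·(-19) = 16).


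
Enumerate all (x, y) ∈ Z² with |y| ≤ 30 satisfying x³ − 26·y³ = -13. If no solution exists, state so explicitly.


The equation is x³ - 26y³ = -13. For fixed y, x³ = 26·y³ − 13, so a solution requires the RHS to be a perfect cube.
Strategy: iterate y from -30 to 30, compute RHS = 26·y³ − 13, and check whether it is a (positive or negative) perfect cube.
Check small values of y:
  y = 0: RHS = -13 is not a perfect cube.
  y = 1: RHS = 13 is not a perfect cube.
  y = -1: RHS = -39 is not a perfect cube.
  y = 2: RHS = 195 is not a perfect cube.
  y = -2: RHS = -221 is not a perfect cube.
  y = 3: RHS = 689 is not a perfect cube.
  y = -3: RHS = -715 is not a perfect cube.
Continuing the search up to |y| = 30 finds no solutions either.
No (x, y) in the scanned range satisfies the equation.

No integer solutions with |y| ≤ 30.


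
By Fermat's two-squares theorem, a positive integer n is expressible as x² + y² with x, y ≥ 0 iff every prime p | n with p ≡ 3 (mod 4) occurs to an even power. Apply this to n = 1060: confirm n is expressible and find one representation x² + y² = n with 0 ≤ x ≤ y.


Step 1: Factor n = 1060 = 2^2 · 5 · 53.
Step 2: Check the mod-4 condition on each prime factor: 2 = 2 (special); 5 ≡ 1 (mod 4), exponent 1; 53 ≡ 1 (mod 4), exponent 1.
All primes ≡ 3 (mod 4) appear to even exponent (or don't appear), so by the two-squares theorem n IS expressible as a sum of two squares.
Step 3: Build a representation. Group n = k² · m with k = 2 and m = 5 · 53 = 265 (a product of primes ≡ 1 (mod 4)); a representation of m scales to one of n via (k·x)² + (k·y)² = k²(x² + y²). Each prime p ≡ 1 (mod 4) is itself a sum of two squares; find a² by testing p − a² for a perfect square:
  5: 5 − 1² = 4 = 2² ⇒ 5 = 1² + 2².
  53: 53 − 1² = 52, 53 − 2² = 49 = 7² ⇒ 53 = 2² + 7².
  Combine using the Brahmagupta–Fibonacci identity (a² + b²)(c² + d²) = (ac − bd)² + (ad + bc)² = (ac + bd)² + (ad − bc)²:
  5 · 53 = 265: from (1² + 2²)(2² + 7²), take (1·2 − 2·7, 1·7 + 2·2) = (2 − 14, 7 + 4) = (-12, 11); dropping signs (only squares matter) gives (12, 11); check 12² + 11² = 144 + 121 = 265 ✓.
  Scale by k = 2: (2·12, 2·11) = (24, 22).
Step 4: Order so x ≤ y and verify: 22² + 24² = 484 + 576 = 1060 = n. ✓

n = 1060 = 22² + 24² (one valid representation with x ≤ y).


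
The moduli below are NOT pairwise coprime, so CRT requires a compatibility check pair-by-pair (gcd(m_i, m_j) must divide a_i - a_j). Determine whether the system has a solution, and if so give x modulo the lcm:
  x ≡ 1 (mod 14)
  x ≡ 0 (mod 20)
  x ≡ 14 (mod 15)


Moduli 14, 20, 15 are not pairwise coprime, so CRT works modulo lcm(m_i) when all pairwise compatibility conditions hold.
Pairwise compatibility: gcd(m_i, m_j) must divide a_i - a_j for every pair.
Merge one congruence at a time:
  Start: x ≡ 1 (mod 14).
  Combine with x ≡ 0 (mod 20): gcd(14, 20) = 2, and 0 - 1 = -1 is NOT divisible by 2.
    ⇒ system is inconsistent (no integer solution).

No solution (the system is inconsistent).


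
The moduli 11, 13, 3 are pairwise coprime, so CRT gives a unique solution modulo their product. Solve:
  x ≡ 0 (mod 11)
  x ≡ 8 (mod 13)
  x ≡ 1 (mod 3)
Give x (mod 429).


Moduli 11, 13, 3 are pairwise coprime; by CRT there is a unique solution modulo M = 11 · 13 · 3 = 429.
Solve pairwise, accumulating the modulus:
  Start with x ≡ 0 (mod 11).
  Combine with x ≡ 8 (mod 13): since gcd(11, 13) = 1, we get a unique residue mod 143.
    Write x = 0 + 11·t and substitute into x ≡ 8 (mod 13): 11·t ≡ 8 − 0 = 8 (mod 13).
    The inverse of 11 mod 13 is 6 (since 11·6 = 66 = 5·13 + 1), so t ≡ 6·8 = 48 ≡ 9 (mod 13).
    Then x = 0 + 11·9 = 99, valid modulo lcm(11, 13) = 143: x ≡ 99 (mod 143).
  Combine with x ≡ 1 (mod 3): since gcd(143, 3) = 1, we get a unique residue mod 429.
    Write x = 99 + 143·t and substitute into x ≡ 1 (mod 3): 143·t ≡ 1 − 99 = -98 (mod 3).
    Reduce coefficients mod 3: 2·t ≡ 1 (mod 3).
    The inverse of 2 mod 3 is 2 (since 2·2 = 4 = 1·3 + 1), so t ≡ 2·1 = 2 ≡ 2 (mod 3).
    Then x = 99 + 143·2 = 385, valid modulo lcm(143, 3) = 429: x ≡ 385 (mod 429).
Verify: 385 mod 11 = 0 ✓, 385 mod 13 = 8 ✓, 385 mod 3 = 1 ✓.

x ≡ 385 (mod 429).


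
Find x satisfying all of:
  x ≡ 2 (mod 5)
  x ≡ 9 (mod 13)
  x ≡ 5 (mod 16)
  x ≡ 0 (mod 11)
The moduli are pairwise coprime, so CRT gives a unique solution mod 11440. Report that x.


Product of moduli M = 5 · 13 · 16 · 11 = 11440.
Merge one congruence at a time:
  Start: x ≡ 2 (mod 5).
  Combine with x ≡ 9 (mod 13); new modulus lcm = 65.
    Write x = 2 + 5·t and substitute into x ≡ 9 (mod 13): 5·t ≡ 9 − 2 = 7 (mod 13).
    The inverse of 5 mod 13 is 8 (since 5·8 = 40 = 3·13 + 1), so t ≡ 8·7 = 56 ≡ 4 (mod 13).
    Then x = 2 + 5·4 = 22, valid modulo lcm(5, 13) = 65: x ≡ 22 (mod 65).
  Combine with x ≡ 5 (mod 16); new modulus lcm = 1040.
    Write x = 22 + 65·t and substitute into x ≡ 5 (mod 16): 65·t ≡ 5 − 22 = -17 (mod 16).
    Reduce coefficients mod 16: 1·t ≡ 15 (mod 16).
    So t ≡ 15 (mod 16).
    Then x = 22 + 65·15 = 997, valid modulo lcm(65, 16) = 1040: x ≡ 997 (mod 1040).
  Combine with x ≡ 0 (mod 11); new modulus lcm = 11440.
    Write x = 997 + 1040·t and substitute into x ≡ 0 (mod 11): 1040·t ≡ 0 − 997 = -997 (mod 11).
    Reduce coefficients mod 11: 6·t ≡ 4 (mod 11).
    The inverse of 6 mod 11 is 2 (since 6·2 = 12 = 1·11 + 1), so t ≡ 2·4 = 8 ≡ 8 (mod 11).
    Then x = 997 + 1040·8 = 9317, valid modulo lcm(1040, 11) = 11440: x ≡ 9317 (mod 11440).
Verify against each original: 9317 mod 5 = 2, 9317 mod 13 = 9, 9317 mod 16 = 5, 9317 mod 11 = 0.

x ≡ 9317 (mod 11440).


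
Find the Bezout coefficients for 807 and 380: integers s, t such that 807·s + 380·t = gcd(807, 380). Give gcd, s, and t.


Euclidean algorithm on (807, 380) — divide until remainder is 0:
  807 = 2 · 380 + 47
  380 = 8 · 47 + 4
  47 = 11 · 4 + 3
  4 = 1 · 3 + 1
  3 = 3 · 1 + 0
gcd(807, 380) = 1.
Track Bezout coefficients alongside the remainders: start with r₀ = 807 = a·1 + b·0 (s = 1, t = 0) and r₁ = 380 = a·0 + b·1 (s = 0, t = 1); each new remainder r_{k+1} = r_{k-1} − q_k·r_k inherits s_{k+1} = s_{k-1} − q_k·s_k, t_{k+1} = t_{k-1} − q_k·t_k, so r_k = a·s_k + b·t_k at every step:
  q = 2: r = 47, s = 1 − 2·0 = 1, t = 0 − 2·1 = -2  (check: 807·1 + 380·(-2) = 47)
  q = 8: r = 4, s = 0 − 8·1 = -8, t = 1 − 8·(-2) = 17  (check: 807·(-8) + 380·17 = 4)
  q = 11: r = 3, s = 1 − 11·(-8) = 89, t = -2 − 11·17 = -189  (check: 807·89 + 380·(-189) = 3)
  q = 1: r = 1, s = -8 − 1·89 = -97, t = 17 − 1·(-189) = 206  (check: 807·(-97) + 380·206 = 1)
The row with r = 1 (the gcd) gives the Bezout coefficients s = -97, t = 206.
Result: 807 · (-97) + 380 · (206) = 1.

gcd(807, 380) = 1; s = -97, t = 206 (check: 807·(-97) + 380·206 = 1).


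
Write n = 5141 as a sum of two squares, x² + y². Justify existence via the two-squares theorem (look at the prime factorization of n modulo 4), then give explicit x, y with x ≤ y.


Step 1: Factor n = 5141 = 53 · 97.
Step 2: Check the mod-4 condition on each prime factor: 53 ≡ 1 (mod 4), exponent 1; 97 ≡ 1 (mod 4), exponent 1.
All primes ≡ 3 (mod 4) appear to even exponent (or don't appear), so by the two-squares theorem n IS expressible as a sum of two squares.
Step 3: Build a representation. Here n = 53 · 97 is a product of primes ≡ 1 (mod 4). Each prime p ≡ 1 (mod 4) is itself a sum of two squares; find a² by testing p − a² for a perfect square:
  53: 53 − 1² = 52, 53 − 2² = 49 = 7² ⇒ 53 = 2² + 7².
  97: 97 − 1² = 96, 97 − 2² = 93, 97 − 3² = 88, 97 − 4² = 81 = 9² ⇒ 97 = 4² + 9².
  Combine using the Brahmagupta–Fibonacci identity (a² + b²)(c² + d²) = (ac − bd)² + (ad + bc)² = (ac + bd)² + (ad − bc)²:
  53 · 97 = 5141: from (2² + 7²)(4² + 9²), take (2·4 − 7·9, 2·9 + 7·4) = (8 − 63, 18 + 28) = (-55, 46); dropping signs (only squares matter) gives (55, 46); check 55² + 46² = 3025 + 2116 = 5141 ✓.
Step 4: Order so x ≤ y and verify: 46² + 55² = 2116 + 3025 = 5141 = n. ✓

n = 5141 = 46² + 55² (one valid representation with x ≤ y).
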